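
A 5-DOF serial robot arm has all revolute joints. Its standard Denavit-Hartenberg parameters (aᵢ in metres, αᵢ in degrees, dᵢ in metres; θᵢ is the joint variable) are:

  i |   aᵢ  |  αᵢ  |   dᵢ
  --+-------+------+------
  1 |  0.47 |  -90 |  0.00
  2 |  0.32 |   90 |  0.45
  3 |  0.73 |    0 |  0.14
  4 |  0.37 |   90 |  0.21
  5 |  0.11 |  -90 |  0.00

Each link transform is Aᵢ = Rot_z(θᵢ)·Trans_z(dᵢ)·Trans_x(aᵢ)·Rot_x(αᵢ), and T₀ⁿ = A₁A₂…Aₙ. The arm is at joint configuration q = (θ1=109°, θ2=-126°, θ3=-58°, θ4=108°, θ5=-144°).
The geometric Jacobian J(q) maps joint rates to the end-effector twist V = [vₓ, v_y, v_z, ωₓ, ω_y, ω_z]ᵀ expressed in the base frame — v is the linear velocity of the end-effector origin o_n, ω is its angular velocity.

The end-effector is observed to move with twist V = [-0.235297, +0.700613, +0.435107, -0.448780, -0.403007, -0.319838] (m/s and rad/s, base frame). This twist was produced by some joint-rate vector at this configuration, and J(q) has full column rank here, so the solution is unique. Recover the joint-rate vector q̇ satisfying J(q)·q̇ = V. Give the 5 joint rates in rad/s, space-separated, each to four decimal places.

-0.6330 0.8840 -0.5450 0.5510 0.5110

o_n = [0.0483, -0.2821, 0.5503]
J₁: ẑ×o_n = [0.2821, 0.0483, -0.0000], ω = ẑ
J2: z=[-0.9455, -0.3256, 0.0000] o=[-0.1530, 0.4444, 0.0000] → [-0.1791, 0.5203, 0.7525, -0.9455, -0.3256, 0.0000]
J3: z=[0.2634, -0.7649, -0.5878] o=[-0.5173, 0.1200, 0.2589] → [-0.4593, -0.4092, 0.3267, 0.2634, -0.7649, -0.5878]
J4: z=[0.2634, -0.7649, -0.5878] o=[0.1790, -0.0005, 0.4896] → [-0.2120, 0.0608, -0.1742, 0.2634, -0.7649, -0.5878]
J5: z=[0.7544, -0.2165, 0.6197] o=[0.0118, -0.3856, 0.5585] → [-0.0623, 0.0289, 0.0859, 0.7544, -0.2165, 0.6197]
q̇ = J⁺·V = [-0.6330, 0.8840, -0.5450, 0.5510, 0.5110]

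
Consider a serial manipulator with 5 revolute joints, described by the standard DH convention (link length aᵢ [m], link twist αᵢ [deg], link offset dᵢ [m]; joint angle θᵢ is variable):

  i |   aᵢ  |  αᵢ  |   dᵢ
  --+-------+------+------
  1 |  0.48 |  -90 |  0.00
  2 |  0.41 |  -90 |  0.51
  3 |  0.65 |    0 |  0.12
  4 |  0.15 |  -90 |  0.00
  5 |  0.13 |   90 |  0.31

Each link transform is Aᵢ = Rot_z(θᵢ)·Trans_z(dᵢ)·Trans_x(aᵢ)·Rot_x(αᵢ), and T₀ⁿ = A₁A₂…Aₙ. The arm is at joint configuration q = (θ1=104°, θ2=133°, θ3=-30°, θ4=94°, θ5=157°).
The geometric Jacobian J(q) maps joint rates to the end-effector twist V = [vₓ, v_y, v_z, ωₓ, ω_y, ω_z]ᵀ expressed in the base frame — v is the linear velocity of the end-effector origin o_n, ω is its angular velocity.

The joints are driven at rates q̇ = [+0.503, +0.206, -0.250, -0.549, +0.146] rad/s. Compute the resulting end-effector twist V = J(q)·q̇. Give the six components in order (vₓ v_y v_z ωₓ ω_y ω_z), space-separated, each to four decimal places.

o_n = [-0.6390, -0.2141, -0.4703]
J₁: ẑ×o_n = [0.2141, -0.6390, 0.0000], ω = ẑ
J2: z=[-0.9703, -0.2419, 0.0000] o=[-0.1161, 0.4657, 0.0000] → [0.1138, -0.4563, 0.5332, -0.9703, -0.2419, 0.0000]
J3: z=[0.1769, -0.7096, 0.6820] o=[-0.5433, 0.0710, -0.2999] → [0.3155, -0.0351, -0.1184, 0.1769, -0.7096, 0.6820]
J4: z=[0.1769, -0.7096, 0.6820] o=[-0.7446, -0.4652, -0.6297] → [-0.2844, 0.0438, 0.1193, 0.1769, -0.7096, 0.6820]
J5: z=[0.2771, 0.7008, 0.6573] o=[-0.6029, -0.4761, -0.6778] → [-0.0268, -0.0812, 0.0979, 0.2771, 0.7008, 0.6573]
V = J·q̇ = [0.2045, -0.4425, 0.0882, -0.3008, 0.6195, 0.0541]

0.2045 -0.4425 0.0882 -0.3008 0.6195 0.0541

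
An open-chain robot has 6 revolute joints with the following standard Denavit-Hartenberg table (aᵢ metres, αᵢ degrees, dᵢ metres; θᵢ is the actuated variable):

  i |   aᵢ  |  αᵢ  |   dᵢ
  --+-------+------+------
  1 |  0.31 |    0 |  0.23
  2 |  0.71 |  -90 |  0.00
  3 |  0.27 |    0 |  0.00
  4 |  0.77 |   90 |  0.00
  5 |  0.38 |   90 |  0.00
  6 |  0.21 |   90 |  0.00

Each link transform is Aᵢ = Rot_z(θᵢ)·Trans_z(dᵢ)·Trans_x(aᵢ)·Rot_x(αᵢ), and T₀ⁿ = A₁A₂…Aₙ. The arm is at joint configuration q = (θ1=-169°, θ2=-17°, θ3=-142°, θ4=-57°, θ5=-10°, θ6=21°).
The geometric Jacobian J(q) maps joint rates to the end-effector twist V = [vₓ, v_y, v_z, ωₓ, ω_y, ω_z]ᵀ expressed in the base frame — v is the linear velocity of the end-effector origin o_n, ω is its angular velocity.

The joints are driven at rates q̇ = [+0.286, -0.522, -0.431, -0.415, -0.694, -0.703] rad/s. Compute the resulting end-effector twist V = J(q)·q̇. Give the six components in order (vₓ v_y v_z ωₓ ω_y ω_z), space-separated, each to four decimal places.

o_n = [0.4448, -0.0373, -0.1103]
J₁: ẑ×o_n = [0.0373, 0.4448, -0.0000], ω = ẑ
J2: z=[0.0000, 0.0000, 1.0000] o=[-0.3043, -0.0592, 0.2300] → [-0.0218, 0.7491, 0.0000, 0.0000, 0.0000, 1.0000]
J3: z=[-0.1045, -0.9945, 0.0000] o=[-1.0104, 0.0151, 0.2300] → [0.3384, -0.0356, 1.4527, -0.1045, -0.9945, 0.0000]
J4: z=[-0.1045, -0.9945, 0.0000] o=[-0.7988, -0.0072, 0.3962] → [0.5038, -0.0529, 1.2399, -0.1045, -0.9945, 0.0000]
J5: z=[-0.3238, 0.0340, -0.9455] o=[-0.0748, -0.0833, 0.1455] → [0.0348, -0.5741, -0.0326, -0.3238, 0.0340, -0.9455]
J6: z=[-0.0603, 0.9966, 0.0565] o=[0.2840, -0.0546, 0.0237] → [-0.1345, 0.0010, -0.1612, -0.0603, 0.9966, 0.0565]
V = J·q̇ = [-0.2624, 0.1712, -1.0047, 0.3556, 0.1172, 0.3804]

-0.2624 0.1712 -1.0047 0.3556 0.1172 0.3804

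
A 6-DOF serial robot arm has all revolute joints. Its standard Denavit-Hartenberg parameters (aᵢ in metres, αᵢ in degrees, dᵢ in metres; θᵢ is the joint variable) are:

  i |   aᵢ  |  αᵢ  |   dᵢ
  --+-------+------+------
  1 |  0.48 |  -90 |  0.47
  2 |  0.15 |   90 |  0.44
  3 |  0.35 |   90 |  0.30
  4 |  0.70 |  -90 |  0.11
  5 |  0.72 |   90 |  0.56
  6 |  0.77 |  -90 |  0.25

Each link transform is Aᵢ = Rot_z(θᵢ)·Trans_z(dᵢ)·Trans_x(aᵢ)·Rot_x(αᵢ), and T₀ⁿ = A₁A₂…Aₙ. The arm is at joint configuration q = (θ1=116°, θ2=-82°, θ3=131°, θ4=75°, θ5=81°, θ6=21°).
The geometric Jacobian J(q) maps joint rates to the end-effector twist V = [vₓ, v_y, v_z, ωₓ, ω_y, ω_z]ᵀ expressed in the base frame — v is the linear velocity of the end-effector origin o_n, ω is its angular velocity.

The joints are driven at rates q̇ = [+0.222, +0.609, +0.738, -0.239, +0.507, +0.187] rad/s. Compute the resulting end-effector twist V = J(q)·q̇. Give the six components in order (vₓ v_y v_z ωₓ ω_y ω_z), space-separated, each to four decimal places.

o_n = [1.0076, -0.9005, -0.0026]
J₁: ẑ×o_n = [0.9005, 1.0076, -0.0000], ω = ẑ
J2: z=[-0.8988, -0.4384, 0.0000] o=[-0.2104, 0.4314, 0.4700] → [0.2072, -0.4248, 1.7310, -0.8988, -0.4384, 0.0000]
J3: z=[0.4341, -0.8900, 0.1392] o=[-0.6150, 0.2573, 0.6185] → [0.7140, 0.4955, 0.9416, 0.4341, -0.8900, 0.1392]
J4: z=[-0.6357, -0.1932, 0.7474] o=[-0.7082, -0.1542, 0.4329] → [0.6419, 1.0055, 0.8059, -0.6357, -0.1932, 0.7474]
J5: z=[0.7289, 0.1685, 0.6636] o=[-0.6003, -0.8521, 0.4915] → [-0.0511, 1.4270, -0.3062, 0.7289, 0.1685, 0.6636]
J6: z=[0.1515, -0.9849, 0.0836] o=[0.2886, -0.7292, 0.3278] → [0.3398, 0.1102, 0.6821, 0.1515, -0.9849, 0.0836]
V = J·q̇ = [0.7372, 0.8345, 1.5288, 0.3228, -0.9764, 0.4981]

0.7372 0.8345 1.5288 0.3228 -0.9764 0.4981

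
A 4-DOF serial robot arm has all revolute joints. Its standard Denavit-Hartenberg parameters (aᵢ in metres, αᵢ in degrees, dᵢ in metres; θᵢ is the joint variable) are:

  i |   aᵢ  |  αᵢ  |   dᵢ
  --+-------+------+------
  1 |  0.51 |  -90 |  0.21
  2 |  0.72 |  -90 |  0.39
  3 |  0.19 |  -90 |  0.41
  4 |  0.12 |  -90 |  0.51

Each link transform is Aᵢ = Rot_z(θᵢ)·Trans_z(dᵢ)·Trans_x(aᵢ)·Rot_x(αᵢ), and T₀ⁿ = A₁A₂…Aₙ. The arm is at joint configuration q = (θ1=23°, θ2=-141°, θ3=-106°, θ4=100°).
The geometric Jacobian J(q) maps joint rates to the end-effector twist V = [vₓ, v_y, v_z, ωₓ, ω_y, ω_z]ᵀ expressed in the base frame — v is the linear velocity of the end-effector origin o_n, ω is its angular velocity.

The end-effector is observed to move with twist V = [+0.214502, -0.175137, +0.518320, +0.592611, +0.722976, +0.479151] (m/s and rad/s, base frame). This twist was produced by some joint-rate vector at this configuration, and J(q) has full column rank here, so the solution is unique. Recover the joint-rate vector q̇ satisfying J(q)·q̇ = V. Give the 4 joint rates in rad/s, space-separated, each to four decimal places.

0.5320 0.6280 0.4800 -0.7040

o_n = [-0.4648, 0.5558, 1.1691]
J₁: ẑ×o_n = [-0.5558, -0.4648, 0.0000], ω = ẑ
J2: z=[-0.3907, 0.9205, 0.0000] o=[0.4695, 0.1993, 0.2100] → [0.8828, 0.3747, 0.7206, -0.3907, 0.9205, 0.0000]
J3: z=[0.5793, 0.2459, 0.7771] o=[-0.1980, 0.3396, 0.6631] → [-0.0436, -0.5004, 0.1908, 0.5793, 0.2459, 0.7771]
J4: z=[-0.7954, -0.0382, 0.6049] o=[0.0056, 0.6245, 0.9488] → [0.0332, -0.1093, 0.0367, -0.7954, -0.0382, 0.6049]
q̇ = J⁺·V = [0.5320, 0.6280, 0.4800, -0.7040]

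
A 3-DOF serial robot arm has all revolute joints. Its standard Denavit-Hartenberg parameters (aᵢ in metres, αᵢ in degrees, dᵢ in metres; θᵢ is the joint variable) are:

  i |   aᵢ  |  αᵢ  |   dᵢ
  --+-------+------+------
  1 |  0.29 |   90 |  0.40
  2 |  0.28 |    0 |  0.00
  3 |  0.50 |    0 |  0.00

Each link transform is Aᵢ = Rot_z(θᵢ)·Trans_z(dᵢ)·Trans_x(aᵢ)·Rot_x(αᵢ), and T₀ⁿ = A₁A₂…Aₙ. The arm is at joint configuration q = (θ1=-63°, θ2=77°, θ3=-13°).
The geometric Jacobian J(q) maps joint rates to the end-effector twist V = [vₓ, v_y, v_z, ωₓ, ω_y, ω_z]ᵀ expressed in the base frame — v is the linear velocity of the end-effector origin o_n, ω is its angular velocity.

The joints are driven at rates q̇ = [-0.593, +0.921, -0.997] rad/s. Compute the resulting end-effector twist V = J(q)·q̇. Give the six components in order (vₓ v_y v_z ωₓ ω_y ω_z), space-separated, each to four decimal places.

-0.4009 0.0394 0.0414 0.0677 0.0345 -0.5930

o_n = [0.2598, -0.5098, 1.1222]
J₁: ẑ×o_n = [0.5098, 0.2598, -0.0000], ω = ẑ
J2: z=[-0.8910, -0.4540, 0.0000] o=[0.1317, -0.2584, 0.4000] → [-0.3279, 0.6435, 0.2822, -0.8910, -0.4540, 0.0000]
J3: z=[-0.8910, -0.4540, 0.0000] o=[0.1603, -0.3145, 0.6728] → [-0.2040, 0.4004, 0.2192, -0.8910, -0.4540, 0.0000]
V = J·q̇ = [-0.4009, 0.0394, 0.0414, 0.0677, 0.0345, -0.5930]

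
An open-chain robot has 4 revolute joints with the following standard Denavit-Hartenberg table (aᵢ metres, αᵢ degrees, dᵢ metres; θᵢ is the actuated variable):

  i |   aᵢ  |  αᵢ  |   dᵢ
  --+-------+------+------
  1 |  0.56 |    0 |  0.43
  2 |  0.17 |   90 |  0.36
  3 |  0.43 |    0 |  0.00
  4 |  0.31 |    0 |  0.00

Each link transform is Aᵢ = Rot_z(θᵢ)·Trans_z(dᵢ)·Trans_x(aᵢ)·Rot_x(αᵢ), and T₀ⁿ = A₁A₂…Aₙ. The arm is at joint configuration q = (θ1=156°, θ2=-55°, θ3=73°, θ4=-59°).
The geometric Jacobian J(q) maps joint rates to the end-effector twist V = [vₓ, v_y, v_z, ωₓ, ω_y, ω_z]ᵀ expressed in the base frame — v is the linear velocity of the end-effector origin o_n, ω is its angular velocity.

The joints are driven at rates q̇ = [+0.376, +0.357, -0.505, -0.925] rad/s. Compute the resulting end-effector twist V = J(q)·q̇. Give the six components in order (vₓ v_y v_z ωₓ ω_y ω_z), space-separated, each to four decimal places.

-0.5749 0.0333 -0.4936 -1.4037 -0.2729 0.7330

o_n = [-0.6254, 0.8133, 1.2762]
J₁: ẑ×o_n = [-0.8133, -0.6254, 0.0000], ω = ẑ
J2: z=[0.0000, 0.0000, 1.0000] o=[-0.5116, 0.2278, 0.4300] → [-0.5856, -0.1138, 0.0000, 0.0000, 0.0000, 1.0000]
J3: z=[0.9816, 0.1908, 0.0000] o=[-0.5440, 0.3946, 0.7900] → [0.0928, -0.4773, 0.4265, 0.9816, 0.1908, 0.0000]
J4: z=[0.9816, 0.1908, 0.0000] o=[-0.5680, 0.5181, 1.2012] → [0.0143, -0.0736, 0.3008, 0.9816, 0.1908, 0.0000]
V = J·q̇ = [-0.5749, 0.0333, -0.4936, -1.4037, -0.2729, 0.7330]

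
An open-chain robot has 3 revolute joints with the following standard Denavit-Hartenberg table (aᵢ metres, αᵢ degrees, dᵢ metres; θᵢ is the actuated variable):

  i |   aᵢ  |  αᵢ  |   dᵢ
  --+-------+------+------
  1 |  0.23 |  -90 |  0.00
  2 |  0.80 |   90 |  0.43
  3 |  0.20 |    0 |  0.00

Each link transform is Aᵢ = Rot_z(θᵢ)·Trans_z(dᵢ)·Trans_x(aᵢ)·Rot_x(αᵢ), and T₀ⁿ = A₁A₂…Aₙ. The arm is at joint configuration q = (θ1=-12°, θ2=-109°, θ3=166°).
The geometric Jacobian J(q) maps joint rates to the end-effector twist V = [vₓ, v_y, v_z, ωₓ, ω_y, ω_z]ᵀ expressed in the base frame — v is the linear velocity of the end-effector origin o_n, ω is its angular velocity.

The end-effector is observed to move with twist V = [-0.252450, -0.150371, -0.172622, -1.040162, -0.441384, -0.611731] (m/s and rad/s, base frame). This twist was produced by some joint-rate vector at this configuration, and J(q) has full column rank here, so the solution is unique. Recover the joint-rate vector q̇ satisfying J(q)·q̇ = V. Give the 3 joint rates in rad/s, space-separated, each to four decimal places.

o_n = [0.1315, 0.4611, 0.5729]
J₁: ẑ×o_n = [-0.4611, 0.1315, 0.0000], ω = ẑ
J2: z=[0.2079, 0.9781, 0.0000] o=[0.2250, -0.0478, 0.0000] → [0.5604, -0.1191, 0.1973, 0.2079, 0.9781, 0.0000]
J3: z=[-0.9249, 0.1966, -0.3256] o=[0.0596, 0.4269, 0.7564] → [-0.0249, -0.1931, -0.0457, -0.9249, 0.1966, -0.3256]
q̇ = J⁺·V = [-0.2930, -0.6480, 0.9790]

-0.2930 -0.6480 0.9790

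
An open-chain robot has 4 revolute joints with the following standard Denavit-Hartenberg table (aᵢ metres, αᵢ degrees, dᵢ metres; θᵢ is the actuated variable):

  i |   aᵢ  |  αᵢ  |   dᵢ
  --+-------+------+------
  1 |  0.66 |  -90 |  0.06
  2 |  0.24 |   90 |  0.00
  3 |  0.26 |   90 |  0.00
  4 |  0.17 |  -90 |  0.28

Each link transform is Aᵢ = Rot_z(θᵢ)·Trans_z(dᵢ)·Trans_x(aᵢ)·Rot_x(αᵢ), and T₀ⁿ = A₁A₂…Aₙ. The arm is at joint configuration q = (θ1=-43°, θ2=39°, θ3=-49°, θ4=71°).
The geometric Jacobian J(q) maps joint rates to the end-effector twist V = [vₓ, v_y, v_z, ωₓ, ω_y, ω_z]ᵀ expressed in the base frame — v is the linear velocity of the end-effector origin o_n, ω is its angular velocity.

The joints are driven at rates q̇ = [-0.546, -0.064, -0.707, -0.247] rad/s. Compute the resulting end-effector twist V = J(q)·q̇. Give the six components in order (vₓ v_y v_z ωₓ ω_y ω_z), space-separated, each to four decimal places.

o_n = [0.4030, -0.9524, 0.0367]
J₁: ẑ×o_n = [0.9524, 0.4030, -0.0000], ω = ẑ
J2: z=[0.6820, 0.7314, 0.0000] o=[0.4827, -0.4501, 0.0600] → [-0.0171, 0.0159, -0.2842, 0.6820, 0.7314, 0.0000]
J3: z=[0.4603, -0.4292, 0.7771] o=[0.6191, -0.5773, -0.0910] → [0.2367, -0.2267, -0.2654, 0.4603, -0.4292, 0.7771]
J4: z=[-0.8764, -0.0798, 0.4750] o=[0.5822, -0.8112, -0.1984] → [0.0483, 0.1209, 0.1094, -0.8764, -0.0798, 0.4750]
V = J·q̇ = [-0.6981, -0.0906, 0.1788, -0.1526, 0.2763, -1.2128]

-0.6981 -0.0906 0.1788 -0.1526 0.2763 -1.2128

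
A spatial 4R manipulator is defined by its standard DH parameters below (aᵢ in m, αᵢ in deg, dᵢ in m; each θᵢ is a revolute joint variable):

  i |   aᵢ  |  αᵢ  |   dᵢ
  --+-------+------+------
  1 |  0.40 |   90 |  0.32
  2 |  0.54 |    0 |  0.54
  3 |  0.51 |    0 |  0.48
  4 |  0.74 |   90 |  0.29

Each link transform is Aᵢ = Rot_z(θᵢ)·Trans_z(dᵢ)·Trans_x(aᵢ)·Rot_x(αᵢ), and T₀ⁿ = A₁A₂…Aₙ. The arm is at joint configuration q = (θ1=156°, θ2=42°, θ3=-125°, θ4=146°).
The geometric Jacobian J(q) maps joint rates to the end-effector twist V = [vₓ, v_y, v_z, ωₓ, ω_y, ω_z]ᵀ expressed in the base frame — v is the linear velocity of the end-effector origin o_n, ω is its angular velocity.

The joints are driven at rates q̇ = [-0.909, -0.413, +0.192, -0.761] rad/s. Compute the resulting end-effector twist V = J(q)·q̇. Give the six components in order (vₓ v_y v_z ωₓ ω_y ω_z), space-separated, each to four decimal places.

0.9057 0.7902 -0.5094 -0.3994 -0.8971 -0.9090

o_n = [-0.5629, 1.6846, 0.8345]
J₁: ẑ×o_n = [-1.6846, -0.5629, 0.0000], ω = ẑ
J2: z=[0.4067, 0.9135, 0.0000] o=[-0.3654, 0.1627, 0.3200] → [0.4700, -0.2093, 0.7994, 0.4067, 0.9135, 0.0000]
J3: z=[0.4067, 0.9135, 0.0000] o=[-0.5124, 0.8192, 0.6813] → [0.1399, -0.0623, 0.3981, 0.4067, 0.9135, 0.0000]
J4: z=[0.4067, 0.9135, 0.0000] o=[-0.3739, 1.2830, 0.1751] → [0.6023, -0.2682, 0.3360, 0.4067, 0.9135, 0.0000]
V = J·q̇ = [0.9057, 0.7902, -0.5094, -0.3994, -0.8971, -0.9090]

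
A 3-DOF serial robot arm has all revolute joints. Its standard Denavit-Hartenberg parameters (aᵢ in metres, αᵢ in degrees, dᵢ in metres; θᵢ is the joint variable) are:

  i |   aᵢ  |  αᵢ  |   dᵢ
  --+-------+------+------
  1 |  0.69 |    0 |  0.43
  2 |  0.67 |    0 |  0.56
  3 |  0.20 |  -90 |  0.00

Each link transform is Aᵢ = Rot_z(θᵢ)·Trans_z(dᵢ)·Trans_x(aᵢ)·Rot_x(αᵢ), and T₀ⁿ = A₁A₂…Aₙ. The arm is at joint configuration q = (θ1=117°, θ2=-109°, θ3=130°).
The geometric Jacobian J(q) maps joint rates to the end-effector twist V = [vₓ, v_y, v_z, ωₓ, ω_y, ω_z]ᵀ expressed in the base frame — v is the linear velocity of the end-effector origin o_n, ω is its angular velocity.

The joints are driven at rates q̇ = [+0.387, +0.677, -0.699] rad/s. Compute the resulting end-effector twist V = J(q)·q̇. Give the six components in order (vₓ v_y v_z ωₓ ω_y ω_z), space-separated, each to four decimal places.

o_n = [0.2016, 0.8419, 0.9900]
J₁: ẑ×o_n = [-0.8419, 0.2016, 0.0000], ω = ẑ
J2: z=[0.0000, 0.0000, 1.0000] o=[-0.3133, 0.6148, 0.4300] → [-0.2271, 0.5149, 0.0000, 0.0000, 0.0000, 1.0000]
J3: z=[0.0000, 0.0000, 1.0000] o=[0.3502, 0.7080, 0.9900] → [-0.1338, -0.1486, 0.0000, 0.0000, 0.0000, 1.0000]
V = J·q̇ = [-0.3860, 0.5305, 0.0000, 0.0000, 0.0000, 0.3650]

-0.3860 0.5305 0.0000 0.0000 0.0000 0.3650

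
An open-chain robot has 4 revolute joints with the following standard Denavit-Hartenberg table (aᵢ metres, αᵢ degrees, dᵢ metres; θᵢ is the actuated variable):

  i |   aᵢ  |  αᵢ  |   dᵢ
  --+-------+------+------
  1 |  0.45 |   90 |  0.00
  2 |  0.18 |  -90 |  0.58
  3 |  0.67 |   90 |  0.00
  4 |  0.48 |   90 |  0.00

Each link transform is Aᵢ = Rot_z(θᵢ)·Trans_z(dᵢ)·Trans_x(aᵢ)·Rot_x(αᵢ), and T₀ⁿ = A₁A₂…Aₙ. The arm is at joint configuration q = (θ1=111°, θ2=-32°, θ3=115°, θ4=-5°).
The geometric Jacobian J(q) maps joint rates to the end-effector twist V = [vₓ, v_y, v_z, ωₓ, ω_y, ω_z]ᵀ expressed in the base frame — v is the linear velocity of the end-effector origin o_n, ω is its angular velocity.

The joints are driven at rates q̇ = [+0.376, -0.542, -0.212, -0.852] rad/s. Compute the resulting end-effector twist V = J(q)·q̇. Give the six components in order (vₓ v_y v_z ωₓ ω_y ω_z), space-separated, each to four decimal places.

o_n = [-0.4906, -0.0073, 0.1263]
J₁: ẑ×o_n = [0.0073, -0.4906, 0.0000], ω = ẑ
J2: z=[0.9336, 0.3584, 0.0000] o=[-0.1613, 0.4201, 0.0000] → [0.0453, -0.1179, -0.2810, 0.9336, 0.3584, 0.0000]
J3: z=[-0.1899, 0.4947, 0.8480] o=[0.3255, 0.7705, -0.0954] → [0.7693, -0.6500, 0.5514, -0.1899, 0.4947, 0.8480]
J4: z=[-0.6700, 0.5661, -0.4803] o=[-0.1553, 0.3287, 0.0547] → [-0.1208, 0.2090, 0.4149, -0.6700, 0.5661, -0.4803]
V = J·q̇ = [-0.0819, -0.1608, -0.3181, 0.1051, -0.7814, 0.6054]

-0.0819 -0.1608 -0.3181 0.1051 -0.7814 0.6054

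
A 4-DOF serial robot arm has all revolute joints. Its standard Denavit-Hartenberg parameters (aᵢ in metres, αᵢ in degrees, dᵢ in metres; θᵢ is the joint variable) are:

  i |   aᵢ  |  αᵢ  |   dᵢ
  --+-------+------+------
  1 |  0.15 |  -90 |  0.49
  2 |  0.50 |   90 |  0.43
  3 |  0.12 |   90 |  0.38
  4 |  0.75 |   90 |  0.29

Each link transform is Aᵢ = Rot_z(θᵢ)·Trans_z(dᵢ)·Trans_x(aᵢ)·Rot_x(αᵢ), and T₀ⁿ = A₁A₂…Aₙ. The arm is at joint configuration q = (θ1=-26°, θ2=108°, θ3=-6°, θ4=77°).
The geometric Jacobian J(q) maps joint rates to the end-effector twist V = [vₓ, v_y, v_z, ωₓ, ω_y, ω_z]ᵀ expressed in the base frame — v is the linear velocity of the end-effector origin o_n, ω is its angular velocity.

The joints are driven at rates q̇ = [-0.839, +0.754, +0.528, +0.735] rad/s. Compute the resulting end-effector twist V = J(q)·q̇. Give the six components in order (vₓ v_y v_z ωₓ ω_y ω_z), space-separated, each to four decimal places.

o_n = [0.9230, -0.3262, -0.5730]
J₁: ẑ×o_n = [0.3262, 0.9230, -0.0000], ω = ẑ
J2: z=[0.4384, 0.8988, 0.0000] o=[0.1348, -0.0658, 0.4900] → [-0.9554, 0.4660, -0.8225, 0.4384, 0.8988, 0.0000]
J3: z=[0.8548, -0.4169, -0.3090] o=[0.1844, 0.3885, 0.0145] → [0.0241, 0.2740, -0.3030, 0.8548, -0.4169, -0.3090]
J4: z=[-0.4069, -0.9080, 0.0994] o=[0.4706, 0.2349, -0.2165] → [0.3796, -0.1001, 0.6391, -0.4069, -0.9080, 0.0994]
V = J·q̇ = [-0.7024, -0.3519, -0.3105, 0.4828, -0.2098, -0.9291]

-0.7024 -0.3519 -0.3105 0.4828 -0.2098 -0.9291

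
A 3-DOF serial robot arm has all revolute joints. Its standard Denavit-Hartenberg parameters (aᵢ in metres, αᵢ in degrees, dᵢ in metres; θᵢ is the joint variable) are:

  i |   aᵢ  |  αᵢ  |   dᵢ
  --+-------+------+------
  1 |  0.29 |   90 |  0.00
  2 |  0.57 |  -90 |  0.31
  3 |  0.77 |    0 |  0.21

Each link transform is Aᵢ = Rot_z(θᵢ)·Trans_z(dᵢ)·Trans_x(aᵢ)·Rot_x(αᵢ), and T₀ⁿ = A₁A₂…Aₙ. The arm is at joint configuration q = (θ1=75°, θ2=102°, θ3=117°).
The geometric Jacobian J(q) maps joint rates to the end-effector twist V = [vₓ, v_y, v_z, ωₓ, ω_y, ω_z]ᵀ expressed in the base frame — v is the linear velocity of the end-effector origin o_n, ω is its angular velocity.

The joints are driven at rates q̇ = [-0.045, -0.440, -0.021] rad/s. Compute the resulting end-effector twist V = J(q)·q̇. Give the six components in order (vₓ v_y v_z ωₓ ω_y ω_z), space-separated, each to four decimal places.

0.0178 0.0880 0.1246 -0.4197 0.1337 -0.0406

o_n = [-0.3532, 0.1348, 0.1719]
J₁: ẑ×o_n = [-0.1348, -0.3532, 0.0000], ω = ẑ
J2: z=[0.9659, -0.2588, 0.0000] o=[0.0751, 0.2801, 0.0000] → [-0.0445, -0.1661, -0.2512, 0.9659, -0.2588, 0.0000]
J3: z=[-0.2532, -0.9448, -0.2079] o=[0.3438, 0.0854, 0.5575] → [0.3746, 0.0473, -0.6711, -0.2532, -0.9448, -0.2079]
V = J·q̇ = [0.0178, 0.0880, 0.1246, -0.4197, 0.1337, -0.0406]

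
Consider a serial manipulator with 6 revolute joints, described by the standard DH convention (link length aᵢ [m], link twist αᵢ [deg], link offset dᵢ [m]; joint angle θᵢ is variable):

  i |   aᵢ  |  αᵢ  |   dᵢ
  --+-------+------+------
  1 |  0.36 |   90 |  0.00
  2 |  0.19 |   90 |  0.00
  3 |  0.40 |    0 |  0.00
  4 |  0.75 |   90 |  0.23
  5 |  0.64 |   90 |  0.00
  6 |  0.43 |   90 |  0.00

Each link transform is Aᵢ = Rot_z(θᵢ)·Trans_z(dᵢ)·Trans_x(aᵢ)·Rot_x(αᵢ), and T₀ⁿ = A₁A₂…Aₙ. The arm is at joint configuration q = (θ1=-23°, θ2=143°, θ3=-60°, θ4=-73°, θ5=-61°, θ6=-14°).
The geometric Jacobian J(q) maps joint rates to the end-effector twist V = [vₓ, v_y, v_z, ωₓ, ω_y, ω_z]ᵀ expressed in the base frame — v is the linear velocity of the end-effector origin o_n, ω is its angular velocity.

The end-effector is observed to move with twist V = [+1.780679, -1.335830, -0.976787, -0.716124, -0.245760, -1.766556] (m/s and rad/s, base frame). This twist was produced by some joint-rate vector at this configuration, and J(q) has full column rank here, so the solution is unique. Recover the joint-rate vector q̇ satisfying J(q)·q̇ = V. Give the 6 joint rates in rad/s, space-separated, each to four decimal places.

-0.2660 -0.2850 -0.5570 -0.8310 0.8710 0.3080

o_n = [0.7608, 1.1336, -0.7925]
J₁: ẑ×o_n = [-1.1336, 0.7608, 0.0000], ω = ẑ
J2: z=[-0.3907, -0.9205, 0.0000] o=[0.3314, -0.1407, 0.0000] → [0.7295, -0.3097, -0.1026, -0.3907, -0.9205, 0.0000]
J3: z=[0.5540, -0.2351, 0.7986] o=[0.1917, -0.0814, 0.1143] → [-0.7571, 0.9569, 0.8069, 0.5540, -0.2351, 0.7986]
J4: z=[0.5540, -0.2351, 0.7986] o=[0.1800, 0.2999, 0.2347] → [-0.4243, 1.0329, 0.5984, 0.5540, -0.2351, 0.7986]
J5: z=[0.2712, -0.8560, -0.4401] o=[0.8978, 0.5911, 0.1106] → [1.0118, 0.3052, 0.0298, 0.2712, -0.8560, -0.4401]
J6: z=[-0.9570, -0.2887, -0.0282] o=[0.8319, 0.8656, -0.4638] → [0.1024, -0.3125, -0.2770, -0.9570, -0.2887, -0.0282]
q̇ = J⁺·V = [-0.2660, -0.2850, -0.5570, -0.8310, 0.8710, 0.3080]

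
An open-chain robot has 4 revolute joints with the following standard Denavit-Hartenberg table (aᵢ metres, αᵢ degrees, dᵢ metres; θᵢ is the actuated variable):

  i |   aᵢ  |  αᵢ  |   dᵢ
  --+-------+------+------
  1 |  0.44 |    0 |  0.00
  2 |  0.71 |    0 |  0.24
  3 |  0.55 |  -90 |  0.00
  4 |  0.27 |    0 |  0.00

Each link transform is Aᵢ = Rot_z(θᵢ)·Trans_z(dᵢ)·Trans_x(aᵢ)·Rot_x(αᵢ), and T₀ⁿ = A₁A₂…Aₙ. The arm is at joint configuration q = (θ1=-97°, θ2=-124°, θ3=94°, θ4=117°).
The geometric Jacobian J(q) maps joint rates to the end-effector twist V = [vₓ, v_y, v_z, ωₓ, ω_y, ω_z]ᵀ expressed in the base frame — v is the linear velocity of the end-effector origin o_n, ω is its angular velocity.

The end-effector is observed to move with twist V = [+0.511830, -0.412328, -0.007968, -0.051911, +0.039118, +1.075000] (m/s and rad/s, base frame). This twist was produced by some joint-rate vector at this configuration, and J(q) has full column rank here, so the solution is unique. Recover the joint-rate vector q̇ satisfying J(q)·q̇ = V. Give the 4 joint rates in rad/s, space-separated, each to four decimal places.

0.5410 -0.3650 0.8990 -0.0650

o_n = [-0.8467, -0.3123, -0.0006]
J₁: ẑ×o_n = [0.3123, -0.8467, 0.0000], ω = ẑ
J2: z=[0.0000, 0.0000, 1.0000] o=[-0.0536, -0.4367, 0.0000] → [-0.1244, -0.7931, 0.0000, 0.0000, 0.0000, 1.0000]
J3: z=[0.0000, 0.0000, 1.0000] o=[-0.5895, 0.0291, 0.2400] → [0.3414, -0.2572, 0.0000, 0.0000, 0.0000, 1.0000]
J4: z=[0.7986, -0.6018, 0.0000] o=[-0.9205, -0.4102, 0.2400] → [0.1448, 0.1921, 0.1226, 0.7986, -0.6018, 0.0000]
q̇ = J⁺·V = [0.5410, -0.3650, 0.8990, -0.0650]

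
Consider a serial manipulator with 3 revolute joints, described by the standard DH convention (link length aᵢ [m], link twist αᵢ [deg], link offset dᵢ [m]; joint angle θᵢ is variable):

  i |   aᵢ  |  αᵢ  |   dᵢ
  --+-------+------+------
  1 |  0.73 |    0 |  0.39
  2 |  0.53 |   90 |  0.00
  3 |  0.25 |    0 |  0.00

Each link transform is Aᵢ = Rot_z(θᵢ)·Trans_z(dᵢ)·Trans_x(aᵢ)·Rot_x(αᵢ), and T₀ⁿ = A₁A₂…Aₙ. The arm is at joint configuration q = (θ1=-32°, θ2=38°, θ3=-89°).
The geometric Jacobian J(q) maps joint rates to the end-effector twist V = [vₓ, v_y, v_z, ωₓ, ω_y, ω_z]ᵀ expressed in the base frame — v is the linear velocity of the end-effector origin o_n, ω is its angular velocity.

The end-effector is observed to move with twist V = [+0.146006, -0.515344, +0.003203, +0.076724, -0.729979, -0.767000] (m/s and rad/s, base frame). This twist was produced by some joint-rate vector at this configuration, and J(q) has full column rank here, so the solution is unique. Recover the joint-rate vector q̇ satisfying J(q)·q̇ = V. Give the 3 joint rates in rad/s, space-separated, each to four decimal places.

-0.2050 -0.5620 0.7340

o_n = [1.1505, -0.3310, 0.1400]
J₁: ẑ×o_n = [0.3310, 1.1505, -0.0000], ω = ẑ
J2: z=[0.0000, 0.0000, 1.0000] o=[0.6191, -0.3868, 0.3900] → [-0.0559, 0.5314, 0.0000, 0.0000, 0.0000, 1.0000]
J3: z=[0.1045, -0.9945, 0.0000] o=[1.1462, -0.3314, 0.3900] → [0.2486, 0.0261, 0.0044, 0.1045, -0.9945, 0.0000]
q̇ = J⁺·V = [-0.2050, -0.5620, 0.7340]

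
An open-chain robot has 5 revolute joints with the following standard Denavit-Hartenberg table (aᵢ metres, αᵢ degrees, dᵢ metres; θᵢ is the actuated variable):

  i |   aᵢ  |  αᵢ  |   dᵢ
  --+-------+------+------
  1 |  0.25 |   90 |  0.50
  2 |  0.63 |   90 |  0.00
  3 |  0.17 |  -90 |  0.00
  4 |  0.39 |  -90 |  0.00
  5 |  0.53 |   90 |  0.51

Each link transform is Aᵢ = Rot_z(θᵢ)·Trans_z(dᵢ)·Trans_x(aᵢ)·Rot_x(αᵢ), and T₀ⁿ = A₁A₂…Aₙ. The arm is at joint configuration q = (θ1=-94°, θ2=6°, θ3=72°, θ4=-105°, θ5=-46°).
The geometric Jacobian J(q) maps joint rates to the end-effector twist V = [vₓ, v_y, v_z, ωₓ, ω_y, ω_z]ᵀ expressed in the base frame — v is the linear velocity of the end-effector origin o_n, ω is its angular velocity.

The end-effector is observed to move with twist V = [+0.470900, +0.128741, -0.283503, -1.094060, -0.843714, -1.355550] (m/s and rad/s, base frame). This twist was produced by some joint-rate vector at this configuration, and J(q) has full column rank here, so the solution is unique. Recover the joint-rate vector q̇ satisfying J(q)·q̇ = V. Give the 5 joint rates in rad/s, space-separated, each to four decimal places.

-0.4940 0.4610 0.7390 -0.6060 0.8260

o_n = [-0.6123, -0.7086, -0.3166]
J₁: ẑ×o_n = [0.7086, -0.6123, 0.0000], ω = ẑ
J2: z=[-0.9976, 0.0698, 0.0000] o=[-0.0174, -0.2494, 0.5000] → [-0.0570, -0.8146, 0.4996, -0.9976, 0.0698, 0.0000]
J3: z=[-0.0073, -0.1043, -0.9945] o=[-0.0611, -0.8744, 0.5659] → [0.2569, 0.5417, -0.0587, -0.0073, -0.1043, -0.9945]
J4: z=[-0.2423, 0.9651, -0.0994] o=[-0.2261, -0.9153, 0.5713] → [-0.8364, -0.1767, 0.3227, -0.2423, 0.9651, -0.0994]
J5: z=[-0.9390, -0.2590, -0.2262] o=[-0.1309, -0.9303, 0.1934] → [0.1822, -0.3700, -0.3328, -0.9390, -0.2590, -0.2262]
q̇ = J⁺·V = [-0.4940, 0.4610, 0.7390, -0.6060, 0.8260]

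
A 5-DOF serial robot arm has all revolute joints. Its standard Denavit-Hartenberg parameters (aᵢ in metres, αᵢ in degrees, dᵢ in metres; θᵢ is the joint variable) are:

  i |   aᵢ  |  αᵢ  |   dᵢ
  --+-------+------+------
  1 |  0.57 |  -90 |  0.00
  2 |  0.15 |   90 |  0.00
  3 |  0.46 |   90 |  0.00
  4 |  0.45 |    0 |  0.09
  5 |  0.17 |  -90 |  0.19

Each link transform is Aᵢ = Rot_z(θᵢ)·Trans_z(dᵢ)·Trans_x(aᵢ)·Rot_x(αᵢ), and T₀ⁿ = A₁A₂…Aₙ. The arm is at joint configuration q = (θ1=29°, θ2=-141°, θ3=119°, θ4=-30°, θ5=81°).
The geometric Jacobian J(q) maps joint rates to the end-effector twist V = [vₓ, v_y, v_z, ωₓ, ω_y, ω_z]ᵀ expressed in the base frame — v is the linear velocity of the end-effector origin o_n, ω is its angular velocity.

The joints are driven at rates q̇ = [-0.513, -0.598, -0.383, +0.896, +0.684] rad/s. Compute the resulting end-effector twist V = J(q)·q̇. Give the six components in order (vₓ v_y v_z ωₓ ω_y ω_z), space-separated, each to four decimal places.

0.0125 -0.3044 -0.0992 -0.8099 -0.2569 0.6543

o_n = [0.1250, 1.1812, 0.0288]
J₁: ẑ×o_n = [-1.1812, 0.1250, 0.0000], ω = ẑ
J2: z=[-0.4848, 0.8746, 0.0000] o=[0.4985, 0.2763, 0.0000] → [0.0252, 0.0140, -0.1120, -0.4848, 0.8746, 0.0000]
J3: z=[-0.5504, -0.3051, -0.7771] o=[0.3966, 0.2198, 0.0944] → [0.7671, 0.1749, -0.6120, -0.5504, -0.3051, -0.7771]
J4: z=[-0.8295, 0.0945, 0.5504] o=[0.3531, 0.6557, -0.0459] → [-0.2822, -0.0635, -0.4143, -0.8295, 0.0945, 0.5504]
J5: z=[-0.8295, 0.0945, 0.5504] o=[0.3655, 1.1022, 0.0595] → [-0.0464, -0.1578, -0.0428, -0.8295, 0.0945, 0.5504]
V = J·q̇ = [0.0125, -0.3044, -0.0992, -0.8099, -0.2569, 0.6543]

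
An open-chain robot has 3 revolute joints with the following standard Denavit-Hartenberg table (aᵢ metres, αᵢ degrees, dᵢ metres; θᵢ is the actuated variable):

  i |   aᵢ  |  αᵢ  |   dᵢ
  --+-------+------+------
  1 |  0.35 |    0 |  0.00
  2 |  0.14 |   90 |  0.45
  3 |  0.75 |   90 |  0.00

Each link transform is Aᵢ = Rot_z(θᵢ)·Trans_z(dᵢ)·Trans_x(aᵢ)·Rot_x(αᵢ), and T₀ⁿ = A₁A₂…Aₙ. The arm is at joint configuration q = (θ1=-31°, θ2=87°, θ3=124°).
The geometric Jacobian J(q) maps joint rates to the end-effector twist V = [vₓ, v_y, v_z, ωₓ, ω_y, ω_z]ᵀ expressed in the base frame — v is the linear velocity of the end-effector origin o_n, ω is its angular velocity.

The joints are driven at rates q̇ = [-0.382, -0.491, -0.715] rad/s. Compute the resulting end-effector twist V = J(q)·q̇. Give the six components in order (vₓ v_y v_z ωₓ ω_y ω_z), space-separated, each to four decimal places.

o_n = [0.1438, -0.4119, 1.0718]
J₁: ẑ×o_n = [0.4119, 0.1438, -0.0000], ω = ẑ
J2: z=[0.0000, 0.0000, 1.0000] o=[0.3000, -0.1803, 0.0000] → [0.2316, -0.1562, 0.0000, 0.0000, 0.0000, 1.0000]
J3: z=[0.8290, -0.5592, 0.0000] o=[0.3783, -0.0642, 0.4500] → [-0.3477, -0.5155, -0.4194, 0.8290, -0.5592, 0.0000]
V = J·q̇ = [-0.0225, 0.3904, 0.2999, -0.5928, 0.3998, -0.8730]

-0.0225 0.3904 0.2999 -0.5928 0.3998 -0.8730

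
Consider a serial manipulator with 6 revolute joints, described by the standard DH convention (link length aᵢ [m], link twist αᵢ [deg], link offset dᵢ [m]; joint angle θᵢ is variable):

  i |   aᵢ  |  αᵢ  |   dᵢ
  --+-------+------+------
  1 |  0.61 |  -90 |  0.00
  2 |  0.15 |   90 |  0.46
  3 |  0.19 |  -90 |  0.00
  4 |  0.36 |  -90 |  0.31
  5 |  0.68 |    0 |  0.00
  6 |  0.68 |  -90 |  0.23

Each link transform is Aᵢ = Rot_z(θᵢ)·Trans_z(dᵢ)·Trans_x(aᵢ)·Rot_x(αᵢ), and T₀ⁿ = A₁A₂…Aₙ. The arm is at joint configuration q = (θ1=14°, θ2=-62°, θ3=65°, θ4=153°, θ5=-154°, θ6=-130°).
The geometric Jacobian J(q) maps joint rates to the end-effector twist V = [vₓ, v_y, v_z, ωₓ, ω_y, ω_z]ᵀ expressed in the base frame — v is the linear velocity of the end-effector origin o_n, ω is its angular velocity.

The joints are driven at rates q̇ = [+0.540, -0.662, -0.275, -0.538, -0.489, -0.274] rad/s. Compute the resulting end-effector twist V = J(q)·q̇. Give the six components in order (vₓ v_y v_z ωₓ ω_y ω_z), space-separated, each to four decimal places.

o_n = [0.3619, 0.6939, 0.3493]
J₁: ẑ×o_n = [-0.6939, 0.3619, 0.0000], ω = ẑ
J2: z=[-0.2419, 0.9703, 0.0000] o=[0.5919, 0.1476, 0.0000] → [0.3389, 0.0845, 0.0910, -0.2419, 0.9703, 0.0000]
J3: z=[-0.8567, -0.2136, 0.4695] o=[0.5489, 0.6109, 0.1324] → [-0.0852, 0.0980, -0.1110, -0.8567, -0.2136, 0.4695]
J4: z=[-0.5151, 0.3071, -0.8002] o=[0.5438, 0.7871, 0.2033] → [-0.0298, 0.2207, 0.1039, -0.5151, 0.3071, -0.8002]
J5: z=[-0.7512, -0.6113, 0.2489] o=[0.5328, 0.6198, -0.2411] → [-0.3794, 0.4010, -0.1601, -0.7512, -0.6113, 0.2489]
J6: z=[-0.7512, -0.6113, 0.2489] o=[0.1269, 1.1571, -0.1462] → [-0.1876, 0.4307, 0.4916, -0.7512, -0.6113, 0.2489]
V = J·q̇ = [-0.3226, -0.3203, -0.1420, 1.2460, -0.2824, 0.6515]

-0.3226 -0.3203 -0.1420 1.2460 -0.2824 0.6515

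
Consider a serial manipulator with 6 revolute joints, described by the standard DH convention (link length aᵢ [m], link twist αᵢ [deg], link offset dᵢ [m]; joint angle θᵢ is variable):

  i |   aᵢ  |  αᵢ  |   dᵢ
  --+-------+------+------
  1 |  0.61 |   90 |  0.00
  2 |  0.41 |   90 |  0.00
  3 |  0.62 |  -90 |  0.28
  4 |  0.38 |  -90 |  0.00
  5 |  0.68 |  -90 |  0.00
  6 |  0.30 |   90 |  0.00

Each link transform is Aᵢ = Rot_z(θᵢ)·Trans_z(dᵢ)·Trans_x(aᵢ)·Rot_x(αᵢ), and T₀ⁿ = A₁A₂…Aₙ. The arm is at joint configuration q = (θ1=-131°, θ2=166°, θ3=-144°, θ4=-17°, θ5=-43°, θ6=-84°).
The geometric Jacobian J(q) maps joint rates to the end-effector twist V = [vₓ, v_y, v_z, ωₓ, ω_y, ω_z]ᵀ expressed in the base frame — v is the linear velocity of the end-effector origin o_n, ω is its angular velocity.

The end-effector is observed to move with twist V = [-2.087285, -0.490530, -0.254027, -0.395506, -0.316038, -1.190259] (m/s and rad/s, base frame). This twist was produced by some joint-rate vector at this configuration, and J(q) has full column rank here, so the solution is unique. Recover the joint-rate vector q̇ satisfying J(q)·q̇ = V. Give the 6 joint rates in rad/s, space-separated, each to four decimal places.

o_n = [0.1857, -1.7896, 0.1115]
J₁: ẑ×o_n = [1.7896, 0.1857, -0.0000], ω = ẑ
J2: z=[-0.7547, 0.6561, 0.0000] o=[-0.4002, -0.4604, 0.0000] → [0.0731, 0.0841, 0.6189, -0.7547, 0.6561, 0.0000]
J3: z=[-0.1587, -0.1826, 0.9703] o=[-0.1392, -0.1601, 0.0992] → [1.5789, 0.3172, 0.3179, -0.1587, -0.1826, 0.9703]
J4: z=[0.9847, -0.1003, 0.1422] o=[-0.2279, -0.8177, 0.2495] → [0.1521, 0.1947, -0.9157, 0.9847, -0.1003, 0.1422]
J5: z=[0.1309, -0.1114, -0.9851] o=[-0.2715, -1.1934, 0.2862] → [-0.5679, -0.4275, -0.0272, 0.1309, -0.1114, -0.9851]
J6: z=[-0.7984, -0.6009, -0.0382] o=[0.1282, -1.7316, 0.4001] → [0.1712, -0.2327, 0.0809, -0.7984, -0.6009, -0.0382]
q̇ = J⁺·V = [-0.4170, -0.1930, -0.9840, -0.1280, -0.2290, 0.6780]

-0.4170 -0.1930 -0.9840 -0.1280 -0.2290 0.6780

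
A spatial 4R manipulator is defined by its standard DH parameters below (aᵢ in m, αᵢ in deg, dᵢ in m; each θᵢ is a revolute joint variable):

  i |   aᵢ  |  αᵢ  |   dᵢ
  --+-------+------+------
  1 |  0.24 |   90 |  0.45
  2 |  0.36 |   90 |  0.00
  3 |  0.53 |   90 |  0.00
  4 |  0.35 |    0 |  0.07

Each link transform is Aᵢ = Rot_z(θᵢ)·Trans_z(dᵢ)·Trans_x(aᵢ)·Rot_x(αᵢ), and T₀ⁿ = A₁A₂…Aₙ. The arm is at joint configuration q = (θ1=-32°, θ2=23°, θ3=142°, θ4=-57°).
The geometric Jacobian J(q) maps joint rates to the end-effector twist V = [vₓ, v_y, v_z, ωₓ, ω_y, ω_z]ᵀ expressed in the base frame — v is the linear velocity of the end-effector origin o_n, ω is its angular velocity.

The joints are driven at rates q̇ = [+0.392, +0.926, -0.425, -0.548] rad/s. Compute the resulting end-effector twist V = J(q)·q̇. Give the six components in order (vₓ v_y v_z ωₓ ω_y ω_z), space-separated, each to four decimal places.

0.1628 -0.2601 -0.0181 -0.6661 -0.1665 0.6514

o_n = [-0.2867, -0.4091, 0.6558]
J₁: ẑ×o_n = [0.4091, -0.2867, 0.0000], ω = ẑ
J2: z=[-0.5299, -0.8480, 0.0000] o=[0.2035, -0.1272, 0.4500] → [-0.1745, 0.1091, -0.2664, -0.5299, -0.8480, 0.0000]
J3: z=[0.3314, -0.2071, -0.9205] o=[0.4846, -0.3028, 0.5907] → [-0.1113, 0.6883, -0.1949, 0.3314, -0.2071, -0.9205]
J4: z=[0.0630, -0.9686, 0.2406] o=[-0.0144, -0.3758, 0.4275] → [-0.2132, -0.0799, -0.2658, 0.0630, -0.9686, 0.2406]
V = J·q̇ = [0.1628, -0.2601, -0.0181, -0.6661, -0.1665, 0.6514]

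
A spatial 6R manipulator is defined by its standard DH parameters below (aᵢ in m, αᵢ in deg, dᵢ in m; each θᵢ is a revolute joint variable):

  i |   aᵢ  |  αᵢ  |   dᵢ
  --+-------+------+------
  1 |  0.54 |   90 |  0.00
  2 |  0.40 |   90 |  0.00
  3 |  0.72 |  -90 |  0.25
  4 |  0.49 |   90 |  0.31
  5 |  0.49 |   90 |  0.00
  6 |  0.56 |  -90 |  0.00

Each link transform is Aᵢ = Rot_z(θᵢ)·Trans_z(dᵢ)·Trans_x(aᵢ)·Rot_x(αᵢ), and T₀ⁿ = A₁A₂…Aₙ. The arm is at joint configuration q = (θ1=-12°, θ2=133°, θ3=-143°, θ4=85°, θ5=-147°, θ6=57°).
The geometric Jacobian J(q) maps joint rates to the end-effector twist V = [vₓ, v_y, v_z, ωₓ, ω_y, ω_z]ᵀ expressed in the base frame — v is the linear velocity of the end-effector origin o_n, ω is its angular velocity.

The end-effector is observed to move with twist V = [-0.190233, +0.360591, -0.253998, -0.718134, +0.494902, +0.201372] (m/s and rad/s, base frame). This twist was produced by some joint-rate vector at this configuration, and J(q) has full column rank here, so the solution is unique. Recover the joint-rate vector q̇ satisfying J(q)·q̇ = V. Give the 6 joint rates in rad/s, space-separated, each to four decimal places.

o_n = [1.3957, 0.3243, -0.1279]
J₁: ẑ×o_n = [-0.3243, 1.3957, 0.0000], ω = ẑ
J2: z=[-0.2079, -0.9781, 0.0000] o=[0.5282, -0.1123, 0.0000] → [0.1251, -0.0266, 0.7578, -0.2079, -0.9781, 0.0000]
J3: z=[0.7154, -0.1521, 0.6820] o=[0.2614, -0.0556, 0.2925] → [-0.1951, 1.0744, 0.4442, 0.7154, -0.1521, 0.6820]
J4: z=[-0.2354, 0.8665, 0.4401] o=[0.9139, 0.2487, 0.0425] → [-0.1809, 0.1720, -0.4353, -0.2354, 0.8665, 0.4401]
J5: z=[0.7177, 0.4604, -0.5224] o=[0.5198, 0.6119, -0.1789] → [-0.1268, -0.4942, -0.6097, 0.7177, 0.4604, -0.5224]
J6: z=[0.1595, 0.6217, 0.7669] o=[0.8519, 0.3014, 0.0037] → [-0.0994, 0.4380, -0.3344, 0.1595, 0.6217, 0.7669]
q̇ = J⁺·V = [0.4390, -0.4060, -0.1820, 0.9960, -0.3910, -0.9860]

0.4390 -0.4060 -0.1820 0.9960 -0.3910 -0.9860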